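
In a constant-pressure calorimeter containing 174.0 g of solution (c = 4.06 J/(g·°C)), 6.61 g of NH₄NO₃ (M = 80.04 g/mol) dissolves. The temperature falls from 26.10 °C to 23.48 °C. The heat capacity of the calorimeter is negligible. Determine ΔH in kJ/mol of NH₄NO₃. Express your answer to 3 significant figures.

ΔH = 22.4 kJ/mol

|ΔT| = |23.48 − 26.10| = 2.62 °C
|q_surr| = (174.0 × 4.06) × 2.62 = 706.44 × 2.62 = 1851 J
n(NH₄NO₃) = 6.61 / 80.04 = 0.08258 mol
Temperature fell, so q_rxn = +|q_surr| = 1.851 kJ
ΔH = q_rxn / n = 22.41 kJ/mol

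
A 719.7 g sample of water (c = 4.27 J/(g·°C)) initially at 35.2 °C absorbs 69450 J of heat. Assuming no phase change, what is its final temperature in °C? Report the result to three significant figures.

ΔT = q / (m c) = 69450 / (719.7 × 4.27) = 22.60 °C
T_f = 35.2 + 22.60 = 57.80 °C

T_f = 57.8 °C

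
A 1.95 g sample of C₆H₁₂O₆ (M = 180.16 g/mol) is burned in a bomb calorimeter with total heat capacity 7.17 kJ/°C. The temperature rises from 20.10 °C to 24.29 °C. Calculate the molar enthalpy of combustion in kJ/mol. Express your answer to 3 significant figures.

ΔH = -2780 kJ/mol

ΔT = 24.29 − 20.10 = 4.19 °C
q_cal = C_cal × ΔT = 7.17 × 4.19 = 30.0423 kJ
n = 1.95 / 180.16 = 0.01082 mol
q_rxn = −q_cal = -30.0423 kJ
ΔH = -30.0423 / 0.01082 = -2777 kJ/mol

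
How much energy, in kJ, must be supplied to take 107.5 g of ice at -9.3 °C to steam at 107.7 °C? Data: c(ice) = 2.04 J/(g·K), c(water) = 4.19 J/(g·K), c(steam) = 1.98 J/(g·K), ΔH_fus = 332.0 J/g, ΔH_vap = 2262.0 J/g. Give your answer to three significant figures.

q1 (heat ice -9.3→0.0 °C): 107.5 × 2.04 × 9.3 = 2039 J
q2 (melt at 0 °C): 107.5 × 332.0 = 35690 J
q3 (heat water 0.0→100.0 °C): 107.5 × 4.19 × 100.0 = 45043 J
q4 (vaporize at 100 °C): 107.5 × 2262.0 = 243165 J
q5 (heat steam 100.0→107.7 °C): 107.5 × 1.98 × 7.7 = 1639 J
Total: 2039 + 35690 + 45043 + 243165 + 1639 = 327576 J = 328 kJ

q = 328 kJ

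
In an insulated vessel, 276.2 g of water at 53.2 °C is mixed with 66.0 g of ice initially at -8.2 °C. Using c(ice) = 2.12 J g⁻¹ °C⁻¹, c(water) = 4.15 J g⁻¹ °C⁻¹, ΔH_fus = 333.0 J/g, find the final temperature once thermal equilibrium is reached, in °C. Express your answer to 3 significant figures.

Heat to bring ice to 0 °C and melt it: q₁ = 66.0×2.12×8.2 + 66.0×333.0 = 23125 J
Heat the water can supply cooling to 0 °C: 276.2×4.15×53.2 = 60979.4 J > q₁, so all ice melts.
Energy balance: 276.2×4.15×(53.2 − T) = 23125 + 66.0×4.15×(T − 0)
1146.23(53.2 − T) = 23125 + 273.9 T
60979.4 − 23125 = 1420.13 T
T = 37854.4 / 1420.13 = 26.66 °C

T_f = 26.7 °C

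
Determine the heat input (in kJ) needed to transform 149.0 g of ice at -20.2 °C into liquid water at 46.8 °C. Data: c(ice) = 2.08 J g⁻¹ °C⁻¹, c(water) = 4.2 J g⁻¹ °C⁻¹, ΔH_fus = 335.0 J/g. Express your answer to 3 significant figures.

q1 (heat ice -20.2→0.0 °C): 149.0 × 2.08 × 20.2 = 6260 J
q2 (melt at 0 °C): 149.0 × 335.0 = 49915 J
q3 (heat water 0.0→46.8 °C): 149.0 × 4.2 × 46.8 = 29287 J
Total: 6260 + 49915 + 29287 = 85462 J = 85.5 kJ

q = 85.5 kJ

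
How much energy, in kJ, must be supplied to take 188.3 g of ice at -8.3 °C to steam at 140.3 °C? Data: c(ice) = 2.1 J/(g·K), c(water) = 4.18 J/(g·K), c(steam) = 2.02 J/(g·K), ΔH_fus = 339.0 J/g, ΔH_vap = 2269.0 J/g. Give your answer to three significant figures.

q1 (heat ice -8.3→0.0 °C): 188.3 × 2.1 × 8.3 = 3282 J
q2 (melt at 0 °C): 188.3 × 339.0 = 63834 J
q3 (heat water 0.0→100.0 °C): 188.3 × 4.18 × 100.0 = 78709 J
q4 (vaporize at 100 °C): 188.3 × 2269.0 = 427253 J
q5 (heat steam 100.0→140.3 °C): 188.3 × 2.02 × 40.3 = 15329 J
Total: 3282 + 63834 + 78709 + 427253 + 15329 = 588407 J = 588 kJ

q = 588 kJ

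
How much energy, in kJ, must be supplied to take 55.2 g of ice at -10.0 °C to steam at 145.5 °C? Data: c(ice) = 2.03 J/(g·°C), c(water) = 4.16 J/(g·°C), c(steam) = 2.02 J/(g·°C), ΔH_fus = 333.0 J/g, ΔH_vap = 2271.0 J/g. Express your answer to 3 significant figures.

q = 173 kJ

q1 (heat ice -10.0→0.0 °C): 55.2 × 2.03 × 10.0 = 1121 J
q2 (melt at 0 °C): 55.2 × 333.0 = 18382 J
q3 (heat water 0.0→100.0 °C): 55.2 × 4.16 × 100.0 = 22963 J
q4 (vaporize at 100 °C): 55.2 × 2271.0 = 125359 J
q5 (heat steam 100.0→145.5 °C): 55.2 × 2.02 × 45.5 = 5073 J
Total: 1121 + 18382 + 22963 + 125359 + 5073 = 172898 J = 173 kJ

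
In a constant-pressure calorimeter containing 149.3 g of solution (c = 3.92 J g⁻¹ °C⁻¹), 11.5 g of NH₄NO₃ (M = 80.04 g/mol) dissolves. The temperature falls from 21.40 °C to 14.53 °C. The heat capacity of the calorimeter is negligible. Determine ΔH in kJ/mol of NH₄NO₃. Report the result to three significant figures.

ΔH = 28.0 kJ/mol

|ΔT| = |14.53 − 21.40| = 6.87 °C
|q_surr| = (149.3 × 3.92) × 6.87 = 585.256 × 6.87 = 4021 J
n(NH₄NO₃) = 11.5 / 80.04 = 0.1437 mol
Temperature fell, so q_rxn = +|q_surr| = 4.021 kJ
ΔH = q_rxn / n = 27.98 kJ/mol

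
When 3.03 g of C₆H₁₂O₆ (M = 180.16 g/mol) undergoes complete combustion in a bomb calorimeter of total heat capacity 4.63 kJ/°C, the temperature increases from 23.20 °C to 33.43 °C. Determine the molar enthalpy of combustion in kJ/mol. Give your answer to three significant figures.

ΔT = 33.43 − 23.20 = 10.23 °C
q_cal = C_cal × ΔT = 4.63 × 10.23 = 47.3649 kJ
n = 3.03 / 180.16 = 0.01682 mol
q_rxn = −q_cal = -47.3649 kJ
ΔH = -47.3649 / 0.01682 = -2816 kJ/mol

ΔH = -2820 kJ/mol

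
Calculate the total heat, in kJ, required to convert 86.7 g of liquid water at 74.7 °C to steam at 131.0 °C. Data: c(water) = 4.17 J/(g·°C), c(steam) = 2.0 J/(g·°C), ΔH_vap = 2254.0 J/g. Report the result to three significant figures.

q = 210 kJ

q1 (heat water 74.7→100.0 °C): 86.7 × 4.17 × 25.3 = 9147 J
q2 (vaporize at 100 °C): 86.7 × 2254.0 = 195422 J
q3 (heat steam 100.0→131.0 °C): 86.7 × 2.0 × 31.0 = 5375 J
Total: 9147 + 195422 + 5375 = 209944 J = 210 kJ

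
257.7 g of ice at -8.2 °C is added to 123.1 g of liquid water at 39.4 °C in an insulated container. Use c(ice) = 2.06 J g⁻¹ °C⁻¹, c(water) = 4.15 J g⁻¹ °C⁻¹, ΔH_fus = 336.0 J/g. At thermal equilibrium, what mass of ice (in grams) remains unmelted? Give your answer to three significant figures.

m_ice remaining = 211 g

Heat to warm all ice to 0 °C: 257.7×2.06×8.2 = 4353.1 J
Heat released by water cooling to 0 °C: 123.1×4.15×39.4 = 20128 J
20128 J < 4353.1 + 257.7×336.0 = 90940.3 J, so not all ice melts; final T = 0 °C.
Heat left for melting: 20128 − 4353.1 = 15774.9 J
Mass melted = 15774.9 / 336.0 = 46.95 g
Ice remaining = 257.7 − 46.95 = 210.75 g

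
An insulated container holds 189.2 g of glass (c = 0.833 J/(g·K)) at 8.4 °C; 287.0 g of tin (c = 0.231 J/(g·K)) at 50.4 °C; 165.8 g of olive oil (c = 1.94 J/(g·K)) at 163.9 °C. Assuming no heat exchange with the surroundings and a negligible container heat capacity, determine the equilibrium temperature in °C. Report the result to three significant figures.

Σ mᵢcᵢ(T − Tᵢ) = 0  ⇒  T = Σ mᵢcᵢTᵢ / Σ mᵢcᵢ
Σ mᵢcᵢ = 189.2×0.833 + 287.0×0.231 + 165.8×1.94 = 545.5526
Σ mᵢcᵢTᵢ = 157.6036×8.4 + 66.297×50.4 + 321.652×163.9 = 57384
T = 57384 / 545.5526 = 105.2 °C

T_f = 105 °C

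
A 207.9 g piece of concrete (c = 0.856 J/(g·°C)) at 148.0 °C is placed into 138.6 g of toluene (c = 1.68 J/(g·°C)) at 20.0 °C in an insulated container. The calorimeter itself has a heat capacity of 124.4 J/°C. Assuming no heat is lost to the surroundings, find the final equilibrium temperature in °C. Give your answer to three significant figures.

Heat lost by concrete = heat gained by toluene + calorimeter.
(207.9)(0.856)(148.0 − T) = [(138.6)(1.68) + 124.4](T − 20.0)
177.9624 (148.0 − T) = 357.248 (T − 20.0)
26338 − 177.9624 T = 357.248 T − 7145.0
33483.0 = 535.2104 T
T = 62.56 °C

T_f = 62.6 °C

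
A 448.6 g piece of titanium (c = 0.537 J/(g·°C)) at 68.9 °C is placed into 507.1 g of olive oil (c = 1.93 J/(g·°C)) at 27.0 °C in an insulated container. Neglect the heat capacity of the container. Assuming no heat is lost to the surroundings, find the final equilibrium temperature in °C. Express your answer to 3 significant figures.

T_f = 35.3 °C

Heat lost by titanium = heat gained by olive oil.
(448.6)(0.537)(68.9 − T) = (507.1)(1.93)(T − 27.0)
240.8982 (68.9 − T) = 978.703 (T − 27.0)
16598 − 240.8982 T = 978.703 T − 26425
43023 = 1219.6012 T
T = 35.28 °C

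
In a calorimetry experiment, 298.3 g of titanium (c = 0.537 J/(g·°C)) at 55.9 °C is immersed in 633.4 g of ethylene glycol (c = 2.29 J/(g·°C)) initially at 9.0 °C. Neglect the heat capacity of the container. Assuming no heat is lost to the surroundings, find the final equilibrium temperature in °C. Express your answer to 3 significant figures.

Heat lost by titanium = heat gained by ethylene glycol.
(298.3)(0.537)(55.9 − T) = (633.4)(2.29)(T − 9.0)
160.1871 (55.9 − T) = 1450.486 (T − 9.0)
8954.5 − 160.1871 T = 1450.486 T − 13054
22008.5 = 1610.6731 T
T = 13.66 °C

T_f = 13.7 °C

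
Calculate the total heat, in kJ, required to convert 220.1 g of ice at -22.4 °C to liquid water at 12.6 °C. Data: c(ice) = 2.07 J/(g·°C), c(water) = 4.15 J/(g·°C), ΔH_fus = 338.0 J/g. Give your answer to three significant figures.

q = 96.1 kJ

q1 (heat ice -22.4→0.0 °C): 220.1 × 2.07 × 22.4 = 10206 J
q2 (melt at 0 °C): 220.1 × 338.0 = 74394 J
q3 (heat water 0.0→12.6 °C): 220.1 × 4.15 × 12.6 = 11509 J
Total: 10206 + 74394 + 11509 = 96109 J = 96.1 kJ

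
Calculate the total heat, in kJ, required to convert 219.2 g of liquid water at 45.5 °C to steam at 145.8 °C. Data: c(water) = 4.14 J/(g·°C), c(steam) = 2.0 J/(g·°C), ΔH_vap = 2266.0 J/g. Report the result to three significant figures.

q = 566 kJ

q1 (heat water 45.5→100.0 °C): 219.2 × 4.14 × 54.5 = 49458 J
q2 (vaporize at 100 °C): 219.2 × 2266.0 = 496707 J
q3 (heat steam 100.0→145.8 °C): 219.2 × 2.0 × 45.8 = 20079 J
Total: 49458 + 496707 + 20079 = 566244 J = 566 kJ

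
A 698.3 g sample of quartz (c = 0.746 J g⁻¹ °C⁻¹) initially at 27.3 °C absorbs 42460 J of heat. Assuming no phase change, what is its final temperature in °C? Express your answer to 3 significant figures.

T_f = 109 °C

ΔT = q / (m c) = 42460 / (698.3 × 0.746) = 81.51 °C
T_f = 27.3 + 81.51 = 108.81 °C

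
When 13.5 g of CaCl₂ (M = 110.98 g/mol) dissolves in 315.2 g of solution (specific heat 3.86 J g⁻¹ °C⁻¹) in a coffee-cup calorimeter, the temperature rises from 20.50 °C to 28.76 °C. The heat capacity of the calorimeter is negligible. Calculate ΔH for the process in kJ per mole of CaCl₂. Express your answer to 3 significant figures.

|ΔT| = |28.76 − 20.50| = 8.26 °C
|q_surr| = (315.2 × 3.86) × 8.26 = 1216.672 × 8.26 = 10050 J
n(CaCl₂) = 13.5 / 110.98 = 0.1216 mol
Temperature rose, so q_rxn = −|q_surr| = -10.05 kJ
ΔH = q_rxn / n = -82.648 kJ/mol

ΔH = -82.6 kJ/mol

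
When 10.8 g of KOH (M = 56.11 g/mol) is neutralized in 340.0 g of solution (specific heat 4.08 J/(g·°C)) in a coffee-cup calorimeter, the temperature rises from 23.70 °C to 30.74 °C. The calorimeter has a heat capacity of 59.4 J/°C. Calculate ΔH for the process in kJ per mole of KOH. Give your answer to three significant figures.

ΔH = -52.9 kJ/mol

|ΔT| = |30.74 − 23.70| = 7.04 °C
|q_surr| = (340.0 × 4.08 + 59.4) × 7.04 = 1446.6 × 7.04 = 10180 J
n(KOH) = 10.8 / 56.11 = 0.1925 mol
Temperature rose, so q_rxn = −|q_surr| = -10.18 kJ
ΔH = q_rxn / n = -52.88 kJ/mol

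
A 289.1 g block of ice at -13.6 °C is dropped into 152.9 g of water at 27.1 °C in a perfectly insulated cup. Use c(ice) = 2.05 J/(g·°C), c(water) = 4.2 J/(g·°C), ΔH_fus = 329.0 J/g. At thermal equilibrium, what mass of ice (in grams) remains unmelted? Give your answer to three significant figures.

m_ice remaining = 261 g

Heat to warm all ice to 0 °C: 289.1×2.05×13.6 = 8060.1 J
Heat released by water cooling to 0 °C: 152.9×4.2×27.1 = 17403 J
17403 J < 8060.1 + 289.1×329.0 = 103174.0 J, so not all ice melts; final T = 0 °C.
Heat left for melting: 17403 − 8060.1 = 9342.9 J
Mass melted = 9342.9 / 329.0 = 28.40 g
Ice remaining = 289.1 − 28.40 = 260.70 g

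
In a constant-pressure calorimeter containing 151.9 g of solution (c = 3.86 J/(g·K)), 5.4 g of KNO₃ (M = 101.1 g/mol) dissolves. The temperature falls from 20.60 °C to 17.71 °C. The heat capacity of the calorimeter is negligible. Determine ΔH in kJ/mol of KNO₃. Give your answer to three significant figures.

ΔH = 31.7 kJ/mol

|ΔT| = |17.71 − 20.60| = 2.89 °C
|q_surr| = (151.9 × 3.86) × 2.89 = 586.334 × 2.89 = 1695 J
n(KNO₃) = 5.4 / 101.1 = 0.05341 mol
Temperature fell, so q_rxn = +|q_surr| = 1.695 kJ
ΔH = q_rxn / n = 31.74 kJ/mol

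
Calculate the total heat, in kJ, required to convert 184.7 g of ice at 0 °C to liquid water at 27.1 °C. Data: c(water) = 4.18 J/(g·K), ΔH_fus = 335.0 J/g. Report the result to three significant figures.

q1 (melt at 0 °C): 184.7 × 335.0 = 61875 J
q2 (heat water 0.0→27.1 °C): 184.7 × 4.18 × 27.1 = 20922 J
Total: 61875 + 20922 = 82797 J = 82.8 kJ

q = 82.8 kJ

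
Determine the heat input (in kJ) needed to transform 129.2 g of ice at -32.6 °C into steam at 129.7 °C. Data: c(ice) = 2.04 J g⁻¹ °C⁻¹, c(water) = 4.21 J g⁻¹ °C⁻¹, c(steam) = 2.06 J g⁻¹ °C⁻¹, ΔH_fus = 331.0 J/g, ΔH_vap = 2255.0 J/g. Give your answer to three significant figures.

q = 405 kJ

q1 (heat ice -32.6→0.0 °C): 129.2 × 2.04 × 32.6 = 8592 J
q2 (melt at 0 °C): 129.2 × 331.0 = 42765 J
q3 (heat water 0.0→100.0 °C): 129.2 × 4.21 × 100.0 = 54393 J
q4 (vaporize at 100 °C): 129.2 × 2255.0 = 291346 J
q5 (heat steam 100.0→129.7 °C): 129.2 × 2.06 × 29.7 = 7905 J
Total: 8592 + 42765 + 54393 + 291346 + 7905 = 405001 J = 405 kJ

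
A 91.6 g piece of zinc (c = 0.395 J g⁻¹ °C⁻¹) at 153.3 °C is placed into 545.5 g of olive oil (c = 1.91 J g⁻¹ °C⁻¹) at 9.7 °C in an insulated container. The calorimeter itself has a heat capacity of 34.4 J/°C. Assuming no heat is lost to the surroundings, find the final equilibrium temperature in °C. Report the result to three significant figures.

Heat lost by zinc = heat gained by olive oil + calorimeter.
(91.6)(0.395)(153.3 − T) = [(545.5)(1.91) + 34.4](T − 9.7)
36.182 (153.3 − T) = 1076.305 (T − 9.7)
5546.7 − 36.182 T = 1076.305 T − 10440
15986.7 = 1112.487 T
T = 14.37 °C

T_f = 14.4 °C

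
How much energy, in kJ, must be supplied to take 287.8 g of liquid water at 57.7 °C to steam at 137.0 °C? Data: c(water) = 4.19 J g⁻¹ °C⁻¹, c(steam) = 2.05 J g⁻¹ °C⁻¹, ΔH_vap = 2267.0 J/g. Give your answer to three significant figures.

q1 (heat water 57.7→100.0 °C): 287.8 × 4.19 × 42.3 = 51009 J
q2 (vaporize at 100 °C): 287.8 × 2267.0 = 652443 J
q3 (heat steam 100.0→137.0 °C): 287.8 × 2.05 × 37.0 = 21830 J
Total: 51009 + 652443 + 21830 = 725282 J = 725 kJ

q = 725 kJ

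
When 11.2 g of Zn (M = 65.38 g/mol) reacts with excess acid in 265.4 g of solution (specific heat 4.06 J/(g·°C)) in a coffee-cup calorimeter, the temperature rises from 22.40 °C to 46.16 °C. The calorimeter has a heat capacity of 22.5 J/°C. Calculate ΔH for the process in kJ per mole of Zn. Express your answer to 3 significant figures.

|ΔT| = |46.16 − 22.40| = 23.76 °C
|q_surr| = (265.4 × 4.06 + 22.5) × 23.76 = 1100.024 × 23.76 = 26140 J
n(Zn) = 11.2 / 65.38 = 0.1713 mol
Temperature rose, so q_rxn = −|q_surr| = -26.14 kJ
ΔH = q_rxn / n = -152.6 kJ/mol

ΔH = -153 kJ/mol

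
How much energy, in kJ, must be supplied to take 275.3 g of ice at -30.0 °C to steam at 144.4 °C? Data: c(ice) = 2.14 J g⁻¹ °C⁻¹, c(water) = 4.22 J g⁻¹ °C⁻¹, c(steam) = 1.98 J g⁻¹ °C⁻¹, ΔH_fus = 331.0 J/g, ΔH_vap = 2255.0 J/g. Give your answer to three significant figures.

q = 870 kJ

q1 (heat ice -30.0→0.0 °C): 275.3 × 2.14 × 30.0 = 17674 J
q2 (melt at 0 °C): 275.3 × 331.0 = 91124 J
q3 (heat water 0.0→100.0 °C): 275.3 × 4.22 × 100.0 = 116177 J
q4 (vaporize at 100 °C): 275.3 × 2255.0 = 620802 J
q5 (heat steam 100.0→144.4 °C): 275.3 × 1.98 × 44.4 = 24202 J
Total: 17674 + 91124 + 116177 + 620802 + 24202 = 869979 J = 870 kJ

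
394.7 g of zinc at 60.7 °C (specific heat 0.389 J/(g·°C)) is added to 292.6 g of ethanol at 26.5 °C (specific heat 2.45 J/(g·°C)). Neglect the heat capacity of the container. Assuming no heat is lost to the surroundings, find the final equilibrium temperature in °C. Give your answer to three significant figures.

Heat lost by zinc = heat gained by ethanol.
(394.7)(0.389)(60.7 − T) = (292.6)(2.45)(T − 26.5)
153.5383 (60.7 − T) = 716.87 (T − 26.5)
9319.8 − 153.5383 T = 716.87 T − 18997
28316.8 = 870.4083 T
T = 32.53 °C

T_f = 32.5 °C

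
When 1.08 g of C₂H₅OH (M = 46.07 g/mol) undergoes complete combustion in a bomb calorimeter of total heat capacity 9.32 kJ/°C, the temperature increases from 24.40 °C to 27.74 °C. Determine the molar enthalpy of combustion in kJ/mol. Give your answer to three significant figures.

ΔT = 27.74 − 24.40 = 3.34 °C
q_cal = C_cal × ΔT = 9.32 × 3.34 = 31.1288 kJ
n = 1.08 / 46.07 = 0.02344 mol
q_rxn = −q_cal = -31.1288 kJ
ΔH = -31.1288 / 0.02344 = -1328 kJ/mol

ΔH = -1330 kJ/mol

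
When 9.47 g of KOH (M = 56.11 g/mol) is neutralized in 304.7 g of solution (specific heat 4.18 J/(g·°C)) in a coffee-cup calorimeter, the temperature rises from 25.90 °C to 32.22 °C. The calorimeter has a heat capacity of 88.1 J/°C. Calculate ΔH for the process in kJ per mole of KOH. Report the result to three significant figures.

ΔH = -51.0 kJ/mol

|ΔT| = |32.22 − 25.90| = 6.32 °C
|q_surr| = (304.7 × 4.18 + 88.1) × 6.32 = 1361.746 × 6.32 = 8606 J
n(KOH) = 9.47 / 56.11 = 0.1688 mol
Temperature rose, so q_rxn = −|q_surr| = -8.606 kJ
ΔH = q_rxn / n = -50.98 kJ/mol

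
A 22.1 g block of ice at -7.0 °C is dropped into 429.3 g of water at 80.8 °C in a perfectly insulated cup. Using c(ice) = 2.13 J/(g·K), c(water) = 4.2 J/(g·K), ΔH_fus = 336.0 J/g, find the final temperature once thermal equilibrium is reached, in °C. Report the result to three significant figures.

Heat to bring ice to 0 °C and melt it: q₁ = 22.1×2.13×7.0 + 22.1×336.0 = 7755.1 J
Heat the water can supply cooling to 0 °C: 429.3×4.2×80.8 = 145687 J > q₁, so all ice melts.
Energy balance: 429.3×4.2×(80.8 − T) = 7755.1 + 22.1×4.2×(T − 0)
1803.06(80.8 − T) = 7755.1 + 92.82 T
145687 − 7755.1 = 1895.88 T
T = 137931.9 / 1895.88 = 72.75 °C

T_f = 72.8 °C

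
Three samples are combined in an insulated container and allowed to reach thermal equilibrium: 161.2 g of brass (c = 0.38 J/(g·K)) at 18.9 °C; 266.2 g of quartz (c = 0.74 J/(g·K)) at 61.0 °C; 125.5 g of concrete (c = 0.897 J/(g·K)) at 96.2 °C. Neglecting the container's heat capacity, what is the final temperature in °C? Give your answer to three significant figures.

Σ mᵢcᵢ(T − Tᵢ) = 0  ⇒  T = Σ mᵢcᵢTᵢ / Σ mᵢcᵢ
Σ mᵢcᵢ = 161.2×0.38 + 266.2×0.74 + 125.5×0.897 = 370.8175
Σ mᵢcᵢTᵢ = 61.256×18.9 + 196.988×61.0 + 112.5735×96.2 = 24004
T = 24004 / 370.8175 = 64.73 °C

T_f = 64.7 °C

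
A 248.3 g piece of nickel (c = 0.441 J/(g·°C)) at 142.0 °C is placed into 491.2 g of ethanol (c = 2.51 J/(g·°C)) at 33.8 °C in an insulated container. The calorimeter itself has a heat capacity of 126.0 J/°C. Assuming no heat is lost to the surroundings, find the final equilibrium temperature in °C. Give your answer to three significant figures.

T_f = 41.9 °C

Heat lost by nickel = heat gained by ethanol + calorimeter.
(248.3)(0.441)(142.0 − T) = [(491.2)(2.51) + 126.0](T − 33.8)
109.5003 (142.0 − T) = 1358.912 (T − 33.8)
15549 − 109.5003 T = 1358.912 T − 45931
61480 = 1468.4123 T
T = 41.87 °C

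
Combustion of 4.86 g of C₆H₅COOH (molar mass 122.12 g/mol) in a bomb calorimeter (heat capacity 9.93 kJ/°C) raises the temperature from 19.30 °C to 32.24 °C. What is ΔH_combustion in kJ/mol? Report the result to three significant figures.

ΔT = 32.24 − 19.30 = 12.94 °C
q_cal = C_cal × ΔT = 9.93 × 12.94 = 128.4942 kJ
n = 4.86 / 122.12 = 0.03980 mol
q_rxn = −q_cal = -128.4942 kJ
ΔH = -128.4942 / 0.03980 = -3228 kJ/mol

ΔH = -3230 kJ/mol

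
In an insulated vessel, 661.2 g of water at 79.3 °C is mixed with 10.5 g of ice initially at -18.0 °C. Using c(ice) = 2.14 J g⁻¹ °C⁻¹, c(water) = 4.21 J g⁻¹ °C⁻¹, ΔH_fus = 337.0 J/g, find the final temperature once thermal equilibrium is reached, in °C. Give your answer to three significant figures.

Heat to bring ice to 0 °C and melt it: q₁ = 10.5×2.14×18.0 + 10.5×337.0 = 3943.0 J
Heat the water can supply cooling to 0 °C: 661.2×4.21×79.3 = 220744 J > q₁, so all ice melts.
Energy balance: 661.2×4.21×(79.3 − T) = 3943.0 + 10.5×4.21×(T − 0)
2783.652(79.3 − T) = 3943.0 + 44.205 T
220744 − 3943.0 = 2827.857 T
T = 216801.0 / 2827.857 = 76.67 °C

T_f = 76.7 °C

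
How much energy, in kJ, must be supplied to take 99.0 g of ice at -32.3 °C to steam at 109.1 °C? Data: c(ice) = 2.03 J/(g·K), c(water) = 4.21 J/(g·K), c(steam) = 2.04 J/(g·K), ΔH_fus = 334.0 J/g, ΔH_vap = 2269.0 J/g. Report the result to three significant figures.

q1 (heat ice -32.3→0.0 °C): 99.0 × 2.03 × 32.3 = 6491 J
q2 (melt at 0 °C): 99.0 × 334.0 = 33066 J
q3 (heat water 0.0→100.0 °C): 99.0 × 4.21 × 100.0 = 41679 J
q4 (vaporize at 100 °C): 99.0 × 2269.0 = 224631 J
q5 (heat steam 100.0→109.1 °C): 99.0 × 2.04 × 9.1 = 1838 J
Total: 6491 + 33066 + 41679 + 224631 + 1838 = 307705 J = 308 kJ

q = 308 kJ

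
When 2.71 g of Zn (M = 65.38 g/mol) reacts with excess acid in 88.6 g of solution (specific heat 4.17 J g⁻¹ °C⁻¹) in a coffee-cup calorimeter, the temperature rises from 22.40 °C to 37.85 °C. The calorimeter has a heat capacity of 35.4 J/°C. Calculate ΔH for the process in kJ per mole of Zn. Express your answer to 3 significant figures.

|ΔT| = |37.85 − 22.40| = 15.45 °C
|q_surr| = (88.6 × 4.17 + 35.4) × 15.45 = 404.862 × 15.45 = 6255 J
n(Zn) = 2.71 / 65.38 = 0.04145 mol
Temperature rose, so q_rxn = −|q_surr| = -6.255 kJ
ΔH = q_rxn / n = -150.9 kJ/mol

ΔH = -151 kJ/mol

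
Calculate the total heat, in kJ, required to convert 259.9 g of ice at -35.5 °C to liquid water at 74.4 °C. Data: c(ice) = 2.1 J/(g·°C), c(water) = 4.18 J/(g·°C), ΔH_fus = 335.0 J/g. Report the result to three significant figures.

q = 187 kJ

q1 (heat ice -35.5→0.0 °C): 259.9 × 2.1 × 35.5 = 19376 J
q2 (melt at 0 °C): 259.9 × 335.0 = 87067 J
q3 (heat water 0.0→74.4 °C): 259.9 × 4.18 × 74.4 = 80827 J
Total: 19376 + 87067 + 80827 = 187270 J = 187 kJ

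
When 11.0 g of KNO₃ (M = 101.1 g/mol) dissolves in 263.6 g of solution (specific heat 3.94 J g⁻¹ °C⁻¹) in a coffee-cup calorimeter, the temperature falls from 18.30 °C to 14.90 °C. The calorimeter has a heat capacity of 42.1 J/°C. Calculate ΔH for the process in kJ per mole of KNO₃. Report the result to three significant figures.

|ΔT| = |14.90 − 18.30| = 3.40 °C
|q_surr| = (263.6 × 3.94 + 42.1) × 3.40 = 1080.684 × 3.40 = 3674 J
n(KNO₃) = 11.0 / 101.1 = 0.1088 mol
Temperature fell, so q_rxn = +|q_surr| = 3.674 kJ
ΔH = q_rxn / n = 33.77 kJ/mol

ΔH = 33.8 kJ/mol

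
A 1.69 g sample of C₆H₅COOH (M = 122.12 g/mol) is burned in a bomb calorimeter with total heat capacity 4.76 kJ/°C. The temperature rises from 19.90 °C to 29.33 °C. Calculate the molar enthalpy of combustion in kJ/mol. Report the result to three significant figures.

ΔT = 29.33 − 19.90 = 9.43 °C
q_cal = C_cal × ΔT = 4.76 × 9.43 = 44.8868 kJ
n = 1.69 / 122.12 = 0.01384 mol
q_rxn = −q_cal = -44.8868 kJ
ΔH = -44.8868 / 0.01384 = -3243 kJ/mol

ΔH = -3240 kJ/mol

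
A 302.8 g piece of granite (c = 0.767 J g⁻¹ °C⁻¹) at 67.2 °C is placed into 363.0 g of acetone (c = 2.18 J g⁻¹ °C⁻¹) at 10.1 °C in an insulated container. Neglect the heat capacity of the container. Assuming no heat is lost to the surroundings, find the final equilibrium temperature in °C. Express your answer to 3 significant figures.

T_f = 23.1 °C

Heat lost by granite = heat gained by acetone.
(302.8)(0.767)(67.2 − T) = (363.0)(2.18)(T − 10.1)
232.2476 (67.2 − T) = 791.34 (T − 10.1)
15607 − 232.2476 T = 791.34 T − 7992.5
23599.5 = 1023.5876 T
T = 23.06 °C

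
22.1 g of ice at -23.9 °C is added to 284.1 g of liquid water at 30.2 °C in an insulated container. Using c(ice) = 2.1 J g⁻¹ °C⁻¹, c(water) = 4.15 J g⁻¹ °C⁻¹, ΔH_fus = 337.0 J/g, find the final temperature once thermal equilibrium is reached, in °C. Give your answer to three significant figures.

T_f = 21.3 °C

Heat to bring ice to 0 °C and melt it: q₁ = 22.1×2.1×23.9 + 22.1×337.0 = 8556.9 J
Heat the water can supply cooling to 0 °C: 284.1×4.15×30.2 = 35606.3 J > q₁, so all ice melts.
Energy balance: 284.1×4.15×(30.2 − T) = 8556.9 + 22.1×4.15×(T − 0)
1179.015(30.2 − T) = 8556.9 + 91.715 T
35606.3 − 8556.9 = 1270.730 T
T = 27049.4 / 1270.730 = 21.29 °C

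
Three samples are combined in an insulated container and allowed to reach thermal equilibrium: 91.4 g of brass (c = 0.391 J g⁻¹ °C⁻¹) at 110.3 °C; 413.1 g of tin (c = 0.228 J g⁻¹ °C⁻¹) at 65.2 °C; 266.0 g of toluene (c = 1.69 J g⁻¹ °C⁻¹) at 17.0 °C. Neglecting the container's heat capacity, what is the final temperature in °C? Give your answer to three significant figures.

T_f = 30.6 °C

Σ mᵢcᵢ(T − Tᵢ) = 0  ⇒  T = Σ mᵢcᵢTᵢ / Σ mᵢcᵢ
Σ mᵢcᵢ = 91.4×0.391 + 413.1×0.228 + 266.0×1.69 = 579.4642
Σ mᵢcᵢTᵢ = 35.7374×110.3 + 94.1868×65.2 + 449.54×17.0 = 17725
T = 17725 / 579.4642 = 30.59 °C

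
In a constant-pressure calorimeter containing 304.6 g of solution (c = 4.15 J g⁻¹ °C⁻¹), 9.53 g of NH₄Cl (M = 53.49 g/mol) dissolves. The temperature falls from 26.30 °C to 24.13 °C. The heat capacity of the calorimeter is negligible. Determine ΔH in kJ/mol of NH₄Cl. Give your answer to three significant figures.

ΔH = 15.4 kJ/mol

|ΔT| = |24.13 − 26.30| = 2.17 °C
|q_surr| = (304.6 × 4.15) × 2.17 = 1264.09 × 2.17 = 2743 J
n(NH₄Cl) = 9.53 / 53.49 = 0.1782 mol
Temperature fell, so q_rxn = +|q_surr| = 2.743 kJ
ΔH = q_rxn / n = 15.39 kJ/mol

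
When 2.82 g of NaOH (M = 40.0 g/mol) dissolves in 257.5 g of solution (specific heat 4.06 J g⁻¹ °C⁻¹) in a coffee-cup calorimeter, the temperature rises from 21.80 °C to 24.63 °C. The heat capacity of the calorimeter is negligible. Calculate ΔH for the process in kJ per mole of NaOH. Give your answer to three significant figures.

|ΔT| = |24.63 − 21.80| = 2.83 °C
|q_surr| = (257.5 × 4.06) × 2.83 = 1045.45 × 2.83 = 2959 J
n(NaOH) = 2.82 / 40.0 = 0.07050 mol
Temperature rose, so q_rxn = −|q_surr| = -2.959 kJ
ΔH = q_rxn / n = -41.97 kJ/mol

ΔH = -42.0 kJ/mol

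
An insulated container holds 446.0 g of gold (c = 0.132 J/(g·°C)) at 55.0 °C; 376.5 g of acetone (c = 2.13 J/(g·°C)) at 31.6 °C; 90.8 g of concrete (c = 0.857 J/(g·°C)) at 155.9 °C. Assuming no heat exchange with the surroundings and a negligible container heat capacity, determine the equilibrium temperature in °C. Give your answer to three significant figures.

Σ mᵢcᵢ(T − Tᵢ) = 0  ⇒  T = Σ mᵢcᵢTᵢ / Σ mᵢcᵢ
Σ mᵢcᵢ = 446.0×0.132 + 376.5×2.13 + 90.8×0.857 = 938.6326
Σ mᵢcᵢTᵢ = 58.872×55.0 + 801.945×31.6 + 77.8156×155.9 = 40711
T = 40711 / 938.6326 = 43.37 °C

T_f = 43.4 °C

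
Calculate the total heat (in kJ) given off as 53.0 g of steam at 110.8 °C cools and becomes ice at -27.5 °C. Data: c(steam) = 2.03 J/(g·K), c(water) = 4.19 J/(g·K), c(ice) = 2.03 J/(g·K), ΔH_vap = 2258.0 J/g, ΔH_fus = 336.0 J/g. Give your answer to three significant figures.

q = 164 kJ

q1 (cool steam 110.8→100 °C): 53.0 × 2.03 × 10.8 = 1162 J
q2 (condense at 100 °C): 53.0 × 2258.0 = 119674 J
q3 (cool water 100→0 °C): 53.0 × 4.19 × 100.0 = 22207 J
q4 (freeze at 0 °C): 53.0 × 336.0 = 17808 J
q5 (cool ice 0→-27.5 °C): 53.0 × 2.03 × 27.5 = 2959 J
Total: 1162 + 119674 + 22207 + 17808 + 2959 = 163810 J = 164 kJ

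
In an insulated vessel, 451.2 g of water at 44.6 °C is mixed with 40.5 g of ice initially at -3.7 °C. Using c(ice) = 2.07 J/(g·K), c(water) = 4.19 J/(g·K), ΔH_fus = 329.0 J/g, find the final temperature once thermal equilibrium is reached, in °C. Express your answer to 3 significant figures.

T_f = 34.3 °C

Heat to bring ice to 0 °C and melt it: q₁ = 40.5×2.07×3.7 + 40.5×329.0 = 13635 J
Heat the water can supply cooling to 0 °C: 451.2×4.19×44.6 = 84317.5 J > q₁, so all ice melts.
Energy balance: 451.2×4.19×(44.6 − T) = 13635 + 40.5×4.19×(T − 0)
1890.528(44.6 − T) = 13635 + 169.695 T
84317.5 − 13635 = 2060.223 T
T = 70682.5 / 2060.223 = 34.31 °C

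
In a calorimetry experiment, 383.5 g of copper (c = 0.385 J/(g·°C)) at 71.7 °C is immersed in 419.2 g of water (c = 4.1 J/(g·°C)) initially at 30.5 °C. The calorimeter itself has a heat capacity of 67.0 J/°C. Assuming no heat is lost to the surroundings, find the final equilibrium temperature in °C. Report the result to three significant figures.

Heat lost by copper = heat gained by water + calorimeter.
(383.5)(0.385)(71.7 − T) = [(419.2)(4.1) + 67.0](T − 30.5)
147.6475 (71.7 − T) = 1785.72 (T − 30.5)
10586 − 147.6475 T = 1785.72 T − 54464
65050 = 1933.3675 T
T = 33.646 °C

T_f = 33.6 °C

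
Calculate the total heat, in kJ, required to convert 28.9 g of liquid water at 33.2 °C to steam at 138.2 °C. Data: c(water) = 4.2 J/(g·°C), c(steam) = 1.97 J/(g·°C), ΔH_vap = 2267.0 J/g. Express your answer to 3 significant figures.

q1 (heat water 33.2→100.0 °C): 28.9 × 4.2 × 66.8 = 8108 J
q2 (vaporize at 100 °C): 28.9 × 2267.0 = 65516 J
q3 (heat steam 100.0→138.2 °C): 28.9 × 1.97 × 38.2 = 2175 J
Total: 8108 + 65516 + 2175 = 75799 J = 75.8 kJ

q = 75.8 kJ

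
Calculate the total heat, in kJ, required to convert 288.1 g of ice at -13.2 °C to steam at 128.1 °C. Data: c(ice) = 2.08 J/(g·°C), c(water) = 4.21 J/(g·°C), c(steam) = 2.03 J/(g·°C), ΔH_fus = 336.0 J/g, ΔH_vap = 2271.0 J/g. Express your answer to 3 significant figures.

q = 897 kJ

q1 (heat ice -13.2→0.0 °C): 288.1 × 2.08 × 13.2 = 7910 J
q2 (melt at 0 °C): 288.1 × 336.0 = 96802 J
q3 (heat water 0.0→100.0 °C): 288.1 × 4.21 × 100.0 = 121290 J
q4 (vaporize at 100 °C): 288.1 × 2271.0 = 654275 J
q5 (heat steam 100.0→128.1 °C): 288.1 × 2.03 × 28.1 = 16434 J
Total: 7910 + 96802 + 121290 + 654275 + 16434 = 896711 J = 897 kJ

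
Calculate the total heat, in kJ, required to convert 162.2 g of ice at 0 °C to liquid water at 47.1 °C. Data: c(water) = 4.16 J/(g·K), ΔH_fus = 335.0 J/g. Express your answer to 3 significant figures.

q = 86.1 kJ

q1 (melt at 0 °C): 162.2 × 335.0 = 54337 J
q2 (heat water 0.0→47.1 °C): 162.2 × 4.16 × 47.1 = 31781 J
Total: 54337 + 31781 = 86118 J = 86.1 kJ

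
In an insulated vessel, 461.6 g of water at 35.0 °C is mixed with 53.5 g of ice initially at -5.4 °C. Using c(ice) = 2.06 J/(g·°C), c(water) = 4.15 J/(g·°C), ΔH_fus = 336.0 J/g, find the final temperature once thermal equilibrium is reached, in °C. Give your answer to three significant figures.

T_f = 22.7 °C

Heat to bring ice to 0 °C and melt it: q₁ = 53.5×2.06×5.4 + 53.5×336.0 = 18571 J
Heat the water can supply cooling to 0 °C: 461.6×4.15×35.0 = 67047.4 J > q₁, so all ice melts.
Energy balance: 461.6×4.15×(35.0 − T) = 18571 + 53.5×4.15×(T − 0)
1915.64(35.0 − T) = 18571 + 222.025 T
67047.4 − 18571 = 2137.665 T
T = 48476.4 / 2137.665 = 22.68 °C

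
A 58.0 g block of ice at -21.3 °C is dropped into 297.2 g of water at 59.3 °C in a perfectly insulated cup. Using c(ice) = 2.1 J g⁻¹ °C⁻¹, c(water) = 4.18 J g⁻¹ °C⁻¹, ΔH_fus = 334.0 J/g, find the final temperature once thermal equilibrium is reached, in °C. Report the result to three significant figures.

T_f = 34.8 °C

Heat to bring ice to 0 °C and melt it: q₁ = 58.0×2.1×21.3 + 58.0×334.0 = 21966 J
Heat the water can supply cooling to 0 °C: 297.2×4.18×59.3 = 73668.2 J > q₁, so all ice melts.
Energy balance: 297.2×4.18×(59.3 − T) = 21966 + 58.0×4.18×(T − 0)
1242.296(59.3 − T) = 21966 + 242.44 T
73668.2 − 21966 = 1484.736 T
T = 51702.2 / 1484.736 = 34.82 °C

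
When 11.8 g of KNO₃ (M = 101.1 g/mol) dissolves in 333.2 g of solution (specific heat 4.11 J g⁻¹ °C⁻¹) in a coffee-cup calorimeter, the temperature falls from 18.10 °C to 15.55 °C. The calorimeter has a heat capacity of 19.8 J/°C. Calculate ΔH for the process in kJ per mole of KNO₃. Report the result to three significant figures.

|ΔT| = |15.55 − 18.10| = 2.55 °C
|q_surr| = (333.2 × 4.11 + 19.8) × 2.55 = 1389.252 × 2.55 = 3543 J
n(KNO₃) = 11.8 / 101.1 = 0.1167 mol
Temperature fell, so q_rxn = +|q_surr| = 3.543 kJ
ΔH = q_rxn / n = 30.36 kJ/mol

ΔH = 30.4 kJ/mol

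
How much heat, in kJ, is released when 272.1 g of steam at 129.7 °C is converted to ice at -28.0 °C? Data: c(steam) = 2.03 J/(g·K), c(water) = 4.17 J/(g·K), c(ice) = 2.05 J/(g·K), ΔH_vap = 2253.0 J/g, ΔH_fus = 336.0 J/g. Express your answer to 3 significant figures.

q1 (cool steam 129.7→100 °C): 272.1 × 2.03 × 29.7 = 16405 J
q2 (condense at 100 °C): 272.1 × 2253.0 = 613041 J
q3 (cool water 100→0 °C): 272.1 × 4.17 × 100.0 = 113466 J
q4 (freeze at 0 °C): 272.1 × 336.0 = 91426 J
q5 (cool ice 0→-28.0 °C): 272.1 × 2.05 × 28.0 = 15619 J
Total: 16405 + 613041 + 113466 + 91426 + 15619 = 849957 J = 850 kJ

q = 850 kJ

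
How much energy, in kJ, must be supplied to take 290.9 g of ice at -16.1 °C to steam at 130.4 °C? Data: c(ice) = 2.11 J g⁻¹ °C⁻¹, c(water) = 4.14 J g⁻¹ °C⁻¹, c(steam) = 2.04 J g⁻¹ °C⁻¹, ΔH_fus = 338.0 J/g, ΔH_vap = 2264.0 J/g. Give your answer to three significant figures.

q = 905 kJ

q1 (heat ice -16.1→0.0 °C): 290.9 × 2.11 × 16.1 = 9882 J
q2 (melt at 0 °C): 290.9 × 338.0 = 98324 J
q3 (heat water 0.0→100.0 °C): 290.9 × 4.14 × 100.0 = 120433 J
q4 (vaporize at 100 °C): 290.9 × 2264.0 = 658598 J
q5 (heat steam 100.0→130.4 °C): 290.9 × 2.04 × 30.4 = 18040 J
Total: 9882 + 98324 + 120433 + 658598 + 18040 = 905277 J = 905 kJ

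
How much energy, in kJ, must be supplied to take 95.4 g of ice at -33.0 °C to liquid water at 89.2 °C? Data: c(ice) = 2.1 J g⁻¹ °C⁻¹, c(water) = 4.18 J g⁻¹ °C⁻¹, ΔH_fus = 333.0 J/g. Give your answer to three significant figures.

q1 (heat ice -33.0→0.0 °C): 95.4 × 2.1 × 33.0 = 6611 J
q2 (melt at 0 °C): 95.4 × 333.0 = 31768 J
q3 (heat water 0.0→89.2 °C): 95.4 × 4.18 × 89.2 = 35570 J
Total: 6611 + 31768 + 35570 = 73949 J = 73.9 kJ

q = 73.9 kJ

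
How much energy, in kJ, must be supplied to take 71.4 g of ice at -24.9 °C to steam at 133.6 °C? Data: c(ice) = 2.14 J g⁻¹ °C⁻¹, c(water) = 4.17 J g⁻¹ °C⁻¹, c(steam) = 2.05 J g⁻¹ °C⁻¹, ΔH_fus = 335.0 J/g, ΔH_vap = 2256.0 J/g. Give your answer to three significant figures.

q = 223 kJ

q1 (heat ice -24.9→0.0 °C): 71.4 × 2.14 × 24.9 = 3805 J
q2 (melt at 0 °C): 71.4 × 335.0 = 23919 J
q3 (heat water 0.0→100.0 °C): 71.4 × 4.17 × 100.0 = 29774 J
q4 (vaporize at 100 °C): 71.4 × 2256.0 = 161078 J
q5 (heat steam 100.0→133.6 °C): 71.4 × 2.05 × 33.6 = 4918 J
Total: 3805 + 23919 + 29774 + 161078 + 4918 = 223494 J = 223 kJ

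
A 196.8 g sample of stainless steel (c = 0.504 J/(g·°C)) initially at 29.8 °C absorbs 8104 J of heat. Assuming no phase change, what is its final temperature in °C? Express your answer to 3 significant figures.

ΔT = q / (m c) = 8104 / (196.8 × 0.504) = 81.70 °C
T_f = 29.8 + 81.70 = 111.50 °C

T_f = 112 °C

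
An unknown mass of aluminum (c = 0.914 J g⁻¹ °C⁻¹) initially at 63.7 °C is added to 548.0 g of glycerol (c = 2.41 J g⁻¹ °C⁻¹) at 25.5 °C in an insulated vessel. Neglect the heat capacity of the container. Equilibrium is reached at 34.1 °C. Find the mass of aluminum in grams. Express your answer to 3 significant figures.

m = 420 g

q_gained = (548.0 × 2.41) × (34.1 − 25.5) = 11360 J
q_lost = m × 0.914 × (63.7 − 34.1) = 27.0544 m
m = 11360 / 27.0544 = 420 g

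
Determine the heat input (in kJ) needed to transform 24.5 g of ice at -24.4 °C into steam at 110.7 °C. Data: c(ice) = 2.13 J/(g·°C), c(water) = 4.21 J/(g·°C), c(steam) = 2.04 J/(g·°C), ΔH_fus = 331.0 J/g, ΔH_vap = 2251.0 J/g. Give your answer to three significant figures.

q = 75.4 kJ

q1 (heat ice -24.4→0.0 °C): 24.5 × 2.13 × 24.4 = 1273 J
q2 (melt at 0 °C): 24.5 × 331.0 = 8110 J
q3 (heat water 0.0→100.0 °C): 24.5 × 4.21 × 100.0 = 10315 J
q4 (vaporize at 100 °C): 24.5 × 2251.0 = 55150 J
q5 (heat steam 100.0→110.7 °C): 24.5 × 2.04 × 10.7 = 535 J
Total: 1273 + 8110 + 10315 + 55150 + 535 = 75383 J = 75.4 kJ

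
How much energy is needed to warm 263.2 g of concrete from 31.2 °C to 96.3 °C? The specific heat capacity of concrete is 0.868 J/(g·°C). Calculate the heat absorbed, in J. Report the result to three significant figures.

q = m c ΔT = 263.2 × 0.868 × (96.3 − 31.2)
q = 263.2 × 0.868 × 65.1 = 14870 J

q = 14900 J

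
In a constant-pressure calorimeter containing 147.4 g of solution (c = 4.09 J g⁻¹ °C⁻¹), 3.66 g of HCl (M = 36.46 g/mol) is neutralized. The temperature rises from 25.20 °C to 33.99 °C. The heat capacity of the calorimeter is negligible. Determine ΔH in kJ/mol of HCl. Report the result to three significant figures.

|ΔT| = |33.99 − 25.20| = 8.79 °C
|q_surr| = (147.4 × 4.09) × 8.79 = 602.866 × 8.79 = 5299 J
n(HCl) = 3.66 / 36.46 = 0.1004 mol
Temperature rose, so q_rxn = −|q_surr| = -5.299 kJ
ΔH = q_rxn / n = -52.78 kJ/mol

ΔH = -52.8 kJ/mol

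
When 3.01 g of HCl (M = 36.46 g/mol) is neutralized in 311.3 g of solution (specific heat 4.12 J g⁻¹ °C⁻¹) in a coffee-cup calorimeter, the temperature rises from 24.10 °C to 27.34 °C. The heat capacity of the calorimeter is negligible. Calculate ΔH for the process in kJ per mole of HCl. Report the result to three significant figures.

ΔH = -50.3 kJ/mol

|ΔT| = |27.34 − 24.10| = 3.24 °C
|q_surr| = (311.3 × 4.12) × 3.24 = 1282.556 × 3.24 = 4155 J
n(HCl) = 3.01 / 36.46 = 0.08256 mol
Temperature rose, so q_rxn = −|q_surr| = -4.155 kJ
ΔH = q_rxn / n = -50.33 kJ/mol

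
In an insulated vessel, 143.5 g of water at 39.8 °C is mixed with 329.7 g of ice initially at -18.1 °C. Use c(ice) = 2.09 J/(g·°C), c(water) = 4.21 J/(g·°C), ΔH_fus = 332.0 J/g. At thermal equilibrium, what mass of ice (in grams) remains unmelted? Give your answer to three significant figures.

m_ice remaining = 295 g

Heat to warm all ice to 0 °C: 329.7×2.09×18.1 = 12472 J
Heat released by water cooling to 0 °C: 143.5×4.21×39.8 = 24045 J
24045 J < 12472 + 329.7×332.0 = 121932.4 J, so not all ice melts; final T = 0 °C.
Heat left for melting: 24045 − 12472 = 11573 J
Mass melted = 11573 / 332.0 = 34.86 g
Ice remaining = 329.7 − 34.86 = 294.84 g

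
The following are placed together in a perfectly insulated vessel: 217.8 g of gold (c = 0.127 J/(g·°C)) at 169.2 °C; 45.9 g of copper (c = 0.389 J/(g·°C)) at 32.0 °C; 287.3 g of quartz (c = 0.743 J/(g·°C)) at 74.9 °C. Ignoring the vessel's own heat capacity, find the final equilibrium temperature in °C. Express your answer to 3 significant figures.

T_f = 82.0 °C

Σ mᵢcᵢ(T − Tᵢ) = 0  ⇒  T = Σ mᵢcᵢTᵢ / Σ mᵢcᵢ
Σ mᵢcᵢ = 217.8×0.127 + 45.9×0.389 + 287.3×0.743 = 258.9796
Σ mᵢcᵢTᵢ = 27.6606×169.2 + 17.8551×32.0 + 213.4639×74.9 = 21240
T = 21240 / 258.9796 = 82.01 °C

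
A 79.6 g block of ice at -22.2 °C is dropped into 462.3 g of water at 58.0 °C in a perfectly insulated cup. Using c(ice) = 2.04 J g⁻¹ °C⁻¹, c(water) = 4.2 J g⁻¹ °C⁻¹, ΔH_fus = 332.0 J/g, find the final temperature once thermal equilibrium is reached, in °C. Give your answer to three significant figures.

T_f = 36.3 °C

Heat to bring ice to 0 °C and melt it: q₁ = 79.6×2.04×22.2 + 79.6×332.0 = 30032 J
Heat the water can supply cooling to 0 °C: 462.3×4.2×58.0 = 112616 J > q₁, so all ice melts.
Energy balance: 462.3×4.2×(58.0 − T) = 30032 + 79.6×4.2×(T − 0)
1941.66(58.0 − T) = 30032 + 334.32 T
112616 − 30032 = 2275.98 T
T = 82584 / 2275.98 = 36.29 °C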